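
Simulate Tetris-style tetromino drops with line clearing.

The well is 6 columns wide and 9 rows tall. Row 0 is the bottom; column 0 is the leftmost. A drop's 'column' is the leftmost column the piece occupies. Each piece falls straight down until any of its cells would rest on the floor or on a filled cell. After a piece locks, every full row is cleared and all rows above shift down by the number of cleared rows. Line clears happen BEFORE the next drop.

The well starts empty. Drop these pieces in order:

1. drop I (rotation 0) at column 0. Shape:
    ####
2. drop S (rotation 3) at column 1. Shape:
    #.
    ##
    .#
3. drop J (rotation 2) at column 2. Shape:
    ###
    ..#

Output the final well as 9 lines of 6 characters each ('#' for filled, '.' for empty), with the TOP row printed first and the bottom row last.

Answer: ......
......
......
......
......
.####.
.##.#.
..#...
####..

Derivation:
Drop 1: I rot0 at col 0 lands with bottom-row=0; cleared 0 line(s) (total 0); column heights now [1 1 1 1 0 0], max=1
Drop 2: S rot3 at col 1 lands with bottom-row=1; cleared 0 line(s) (total 0); column heights now [1 4 3 1 0 0], max=4
Drop 3: J rot2 at col 2 lands with bottom-row=2; cleared 0 line(s) (total 0); column heights now [1 4 4 4 4 0], max=4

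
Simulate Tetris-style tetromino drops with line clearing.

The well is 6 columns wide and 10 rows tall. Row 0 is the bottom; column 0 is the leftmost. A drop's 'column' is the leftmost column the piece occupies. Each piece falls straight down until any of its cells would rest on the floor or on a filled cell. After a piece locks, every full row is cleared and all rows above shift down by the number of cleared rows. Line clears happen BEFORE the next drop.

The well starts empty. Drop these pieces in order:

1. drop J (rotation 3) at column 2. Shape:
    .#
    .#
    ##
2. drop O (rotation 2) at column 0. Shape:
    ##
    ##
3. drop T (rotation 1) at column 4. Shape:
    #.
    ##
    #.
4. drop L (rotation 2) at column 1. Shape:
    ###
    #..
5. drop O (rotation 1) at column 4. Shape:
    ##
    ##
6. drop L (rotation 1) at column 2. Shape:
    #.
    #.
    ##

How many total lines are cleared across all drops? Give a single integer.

Answer: 0

Derivation:
Drop 1: J rot3 at col 2 lands with bottom-row=0; cleared 0 line(s) (total 0); column heights now [0 0 1 3 0 0], max=3
Drop 2: O rot2 at col 0 lands with bottom-row=0; cleared 0 line(s) (total 0); column heights now [2 2 1 3 0 0], max=3
Drop 3: T rot1 at col 4 lands with bottom-row=0; cleared 0 line(s) (total 0); column heights now [2 2 1 3 3 2], max=3
Drop 4: L rot2 at col 1 lands with bottom-row=2; cleared 0 line(s) (total 0); column heights now [2 4 4 4 3 2], max=4
Drop 5: O rot1 at col 4 lands with bottom-row=3; cleared 0 line(s) (total 0); column heights now [2 4 4 4 5 5], max=5
Drop 6: L rot1 at col 2 lands with bottom-row=4; cleared 0 line(s) (total 0); column heights now [2 4 7 5 5 5], max=7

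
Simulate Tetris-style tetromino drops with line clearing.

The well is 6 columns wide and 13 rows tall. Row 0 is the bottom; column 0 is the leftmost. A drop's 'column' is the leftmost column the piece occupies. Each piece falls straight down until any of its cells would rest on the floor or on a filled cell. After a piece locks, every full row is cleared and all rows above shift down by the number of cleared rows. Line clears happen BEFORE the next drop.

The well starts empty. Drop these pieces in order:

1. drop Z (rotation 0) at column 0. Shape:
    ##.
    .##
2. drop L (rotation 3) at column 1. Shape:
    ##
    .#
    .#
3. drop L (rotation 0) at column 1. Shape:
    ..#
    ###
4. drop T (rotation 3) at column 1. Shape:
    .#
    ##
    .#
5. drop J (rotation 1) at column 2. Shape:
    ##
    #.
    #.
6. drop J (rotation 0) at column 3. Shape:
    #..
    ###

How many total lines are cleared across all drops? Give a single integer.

Drop 1: Z rot0 at col 0 lands with bottom-row=0; cleared 0 line(s) (total 0); column heights now [2 2 1 0 0 0], max=2
Drop 2: L rot3 at col 1 lands with bottom-row=1; cleared 0 line(s) (total 0); column heights now [2 4 4 0 0 0], max=4
Drop 3: L rot0 at col 1 lands with bottom-row=4; cleared 0 line(s) (total 0); column heights now [2 5 5 6 0 0], max=6
Drop 4: T rot3 at col 1 lands with bottom-row=5; cleared 0 line(s) (total 0); column heights now [2 7 8 6 0 0], max=8
Drop 5: J rot1 at col 2 lands with bottom-row=8; cleared 0 line(s) (total 0); column heights now [2 7 11 11 0 0], max=11
Drop 6: J rot0 at col 3 lands with bottom-row=11; cleared 0 line(s) (total 0); column heights now [2 7 11 13 12 12], max=13

Answer: 0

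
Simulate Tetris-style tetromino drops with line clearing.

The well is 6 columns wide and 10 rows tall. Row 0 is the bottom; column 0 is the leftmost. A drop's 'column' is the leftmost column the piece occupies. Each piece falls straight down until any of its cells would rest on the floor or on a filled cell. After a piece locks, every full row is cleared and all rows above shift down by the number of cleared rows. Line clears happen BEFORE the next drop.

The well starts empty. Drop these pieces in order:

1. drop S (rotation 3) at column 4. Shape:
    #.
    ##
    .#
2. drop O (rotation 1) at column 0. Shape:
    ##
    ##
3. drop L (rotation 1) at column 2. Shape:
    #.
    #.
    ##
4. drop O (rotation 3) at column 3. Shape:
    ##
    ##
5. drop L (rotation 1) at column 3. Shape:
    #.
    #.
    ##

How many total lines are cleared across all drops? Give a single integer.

Answer: 0

Derivation:
Drop 1: S rot3 at col 4 lands with bottom-row=0; cleared 0 line(s) (total 0); column heights now [0 0 0 0 3 2], max=3
Drop 2: O rot1 at col 0 lands with bottom-row=0; cleared 0 line(s) (total 0); column heights now [2 2 0 0 3 2], max=3
Drop 3: L rot1 at col 2 lands with bottom-row=0; cleared 0 line(s) (total 0); column heights now [2 2 3 1 3 2], max=3
Drop 4: O rot3 at col 3 lands with bottom-row=3; cleared 0 line(s) (total 0); column heights now [2 2 3 5 5 2], max=5
Drop 5: L rot1 at col 3 lands with bottom-row=5; cleared 0 line(s) (total 0); column heights now [2 2 3 8 6 2], max=8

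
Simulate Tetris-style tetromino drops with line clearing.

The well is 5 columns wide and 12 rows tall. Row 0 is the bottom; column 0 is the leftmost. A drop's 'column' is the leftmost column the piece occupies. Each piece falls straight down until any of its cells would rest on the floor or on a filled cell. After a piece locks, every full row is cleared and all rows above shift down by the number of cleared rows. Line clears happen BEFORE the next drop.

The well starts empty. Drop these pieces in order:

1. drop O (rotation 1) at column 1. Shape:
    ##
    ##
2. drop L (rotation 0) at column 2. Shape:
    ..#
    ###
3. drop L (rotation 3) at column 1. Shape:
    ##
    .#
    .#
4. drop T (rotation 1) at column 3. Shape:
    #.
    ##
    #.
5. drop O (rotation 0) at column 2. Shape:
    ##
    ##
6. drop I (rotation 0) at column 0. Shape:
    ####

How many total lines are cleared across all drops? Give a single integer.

Answer: 0

Derivation:
Drop 1: O rot1 at col 1 lands with bottom-row=0; cleared 0 line(s) (total 0); column heights now [0 2 2 0 0], max=2
Drop 2: L rot0 at col 2 lands with bottom-row=2; cleared 0 line(s) (total 0); column heights now [0 2 3 3 4], max=4
Drop 3: L rot3 at col 1 lands with bottom-row=3; cleared 0 line(s) (total 0); column heights now [0 6 6 3 4], max=6
Drop 4: T rot1 at col 3 lands with bottom-row=3; cleared 0 line(s) (total 0); column heights now [0 6 6 6 5], max=6
Drop 5: O rot0 at col 2 lands with bottom-row=6; cleared 0 line(s) (total 0); column heights now [0 6 8 8 5], max=8
Drop 6: I rot0 at col 0 lands with bottom-row=8; cleared 0 line(s) (total 0); column heights now [9 9 9 9 5], max=9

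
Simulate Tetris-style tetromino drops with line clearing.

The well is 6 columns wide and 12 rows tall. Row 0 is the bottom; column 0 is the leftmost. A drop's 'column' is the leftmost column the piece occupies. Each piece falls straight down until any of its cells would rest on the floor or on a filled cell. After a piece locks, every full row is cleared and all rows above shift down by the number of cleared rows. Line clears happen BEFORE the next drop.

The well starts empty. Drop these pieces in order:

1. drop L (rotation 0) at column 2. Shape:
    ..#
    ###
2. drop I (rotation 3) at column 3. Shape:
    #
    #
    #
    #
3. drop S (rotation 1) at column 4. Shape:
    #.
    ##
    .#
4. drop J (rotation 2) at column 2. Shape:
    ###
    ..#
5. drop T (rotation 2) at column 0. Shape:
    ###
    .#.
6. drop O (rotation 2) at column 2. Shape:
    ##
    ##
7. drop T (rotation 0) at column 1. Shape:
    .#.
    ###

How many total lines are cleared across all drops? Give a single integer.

Drop 1: L rot0 at col 2 lands with bottom-row=0; cleared 0 line(s) (total 0); column heights now [0 0 1 1 2 0], max=2
Drop 2: I rot3 at col 3 lands with bottom-row=1; cleared 0 line(s) (total 0); column heights now [0 0 1 5 2 0], max=5
Drop 3: S rot1 at col 4 lands with bottom-row=1; cleared 0 line(s) (total 0); column heights now [0 0 1 5 4 3], max=5
Drop 4: J rot2 at col 2 lands with bottom-row=4; cleared 0 line(s) (total 0); column heights now [0 0 6 6 6 3], max=6
Drop 5: T rot2 at col 0 lands with bottom-row=5; cleared 0 line(s) (total 0); column heights now [7 7 7 6 6 3], max=7
Drop 6: O rot2 at col 2 lands with bottom-row=7; cleared 0 line(s) (total 0); column heights now [7 7 9 9 6 3], max=9
Drop 7: T rot0 at col 1 lands with bottom-row=9; cleared 0 line(s) (total 0); column heights now [7 10 11 10 6 3], max=11

Answer: 0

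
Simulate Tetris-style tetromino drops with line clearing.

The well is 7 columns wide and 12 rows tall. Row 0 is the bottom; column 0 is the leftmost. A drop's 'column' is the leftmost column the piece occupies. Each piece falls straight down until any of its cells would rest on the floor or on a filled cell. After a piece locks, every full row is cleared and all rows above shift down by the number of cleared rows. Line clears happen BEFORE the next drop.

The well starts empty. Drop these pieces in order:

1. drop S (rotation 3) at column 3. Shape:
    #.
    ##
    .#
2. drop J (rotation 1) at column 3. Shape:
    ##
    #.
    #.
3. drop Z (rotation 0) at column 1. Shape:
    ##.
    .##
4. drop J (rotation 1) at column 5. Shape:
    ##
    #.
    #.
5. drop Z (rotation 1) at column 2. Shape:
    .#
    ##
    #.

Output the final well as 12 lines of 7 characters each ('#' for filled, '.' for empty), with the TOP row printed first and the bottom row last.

Drop 1: S rot3 at col 3 lands with bottom-row=0; cleared 0 line(s) (total 0); column heights now [0 0 0 3 2 0 0], max=3
Drop 2: J rot1 at col 3 lands with bottom-row=3; cleared 0 line(s) (total 0); column heights now [0 0 0 6 6 0 0], max=6
Drop 3: Z rot0 at col 1 lands with bottom-row=6; cleared 0 line(s) (total 0); column heights now [0 8 8 7 6 0 0], max=8
Drop 4: J rot1 at col 5 lands with bottom-row=0; cleared 0 line(s) (total 0); column heights now [0 8 8 7 6 3 3], max=8
Drop 5: Z rot1 at col 2 lands with bottom-row=8; cleared 0 line(s) (total 0); column heights now [0 8 10 11 6 3 3], max=11

Answer: .......
...#...
..##...
..#....
.##....
..##...
...##..
...#...
...#...
...#.##
...###.
....##.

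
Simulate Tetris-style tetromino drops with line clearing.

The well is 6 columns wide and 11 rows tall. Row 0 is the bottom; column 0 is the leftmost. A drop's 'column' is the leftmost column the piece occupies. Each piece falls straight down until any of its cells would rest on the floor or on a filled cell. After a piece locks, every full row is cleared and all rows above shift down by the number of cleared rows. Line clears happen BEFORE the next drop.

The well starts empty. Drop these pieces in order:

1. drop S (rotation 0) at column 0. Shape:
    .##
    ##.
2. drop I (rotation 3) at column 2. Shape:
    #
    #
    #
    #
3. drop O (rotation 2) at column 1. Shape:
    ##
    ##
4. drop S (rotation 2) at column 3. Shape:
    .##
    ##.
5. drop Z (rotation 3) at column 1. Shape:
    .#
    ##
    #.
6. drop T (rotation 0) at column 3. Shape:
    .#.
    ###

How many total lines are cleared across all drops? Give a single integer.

Answer: 0

Derivation:
Drop 1: S rot0 at col 0 lands with bottom-row=0; cleared 0 line(s) (total 0); column heights now [1 2 2 0 0 0], max=2
Drop 2: I rot3 at col 2 lands with bottom-row=2; cleared 0 line(s) (total 0); column heights now [1 2 6 0 0 0], max=6
Drop 3: O rot2 at col 1 lands with bottom-row=6; cleared 0 line(s) (total 0); column heights now [1 8 8 0 0 0], max=8
Drop 4: S rot2 at col 3 lands with bottom-row=0; cleared 0 line(s) (total 0); column heights now [1 8 8 1 2 2], max=8
Drop 5: Z rot3 at col 1 lands with bottom-row=8; cleared 0 line(s) (total 0); column heights now [1 10 11 1 2 2], max=11
Drop 6: T rot0 at col 3 lands with bottom-row=2; cleared 0 line(s) (total 0); column heights now [1 10 11 3 4 3], max=11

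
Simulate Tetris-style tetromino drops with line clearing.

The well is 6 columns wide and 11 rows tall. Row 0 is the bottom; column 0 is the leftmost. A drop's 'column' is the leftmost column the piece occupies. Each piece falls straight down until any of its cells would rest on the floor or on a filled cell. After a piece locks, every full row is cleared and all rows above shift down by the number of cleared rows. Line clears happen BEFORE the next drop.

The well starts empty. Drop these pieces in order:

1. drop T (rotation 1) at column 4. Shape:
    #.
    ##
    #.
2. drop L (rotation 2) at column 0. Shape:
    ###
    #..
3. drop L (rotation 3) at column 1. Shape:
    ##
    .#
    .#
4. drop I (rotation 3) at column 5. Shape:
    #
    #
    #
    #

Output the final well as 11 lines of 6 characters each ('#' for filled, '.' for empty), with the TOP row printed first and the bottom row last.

Answer: ......
......
......
......
......
.....#
.##..#
..#..#
..#.##
###.##
#...#.

Derivation:
Drop 1: T rot1 at col 4 lands with bottom-row=0; cleared 0 line(s) (total 0); column heights now [0 0 0 0 3 2], max=3
Drop 2: L rot2 at col 0 lands with bottom-row=0; cleared 0 line(s) (total 0); column heights now [2 2 2 0 3 2], max=3
Drop 3: L rot3 at col 1 lands with bottom-row=2; cleared 0 line(s) (total 0); column heights now [2 5 5 0 3 2], max=5
Drop 4: I rot3 at col 5 lands with bottom-row=2; cleared 0 line(s) (total 0); column heights now [2 5 5 0 3 6], max=6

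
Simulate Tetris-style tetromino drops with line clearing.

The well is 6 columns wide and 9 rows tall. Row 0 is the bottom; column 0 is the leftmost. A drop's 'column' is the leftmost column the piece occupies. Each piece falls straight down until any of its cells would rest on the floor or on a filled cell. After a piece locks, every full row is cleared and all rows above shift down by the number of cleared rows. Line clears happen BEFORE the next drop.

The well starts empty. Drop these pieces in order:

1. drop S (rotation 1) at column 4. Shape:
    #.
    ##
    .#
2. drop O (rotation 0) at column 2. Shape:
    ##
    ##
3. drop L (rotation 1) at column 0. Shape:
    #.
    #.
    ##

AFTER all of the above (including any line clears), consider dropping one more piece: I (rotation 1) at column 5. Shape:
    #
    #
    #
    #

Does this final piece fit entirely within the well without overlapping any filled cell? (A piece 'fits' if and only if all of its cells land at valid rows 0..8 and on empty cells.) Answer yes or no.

Drop 1: S rot1 at col 4 lands with bottom-row=0; cleared 0 line(s) (total 0); column heights now [0 0 0 0 3 2], max=3
Drop 2: O rot0 at col 2 lands with bottom-row=0; cleared 0 line(s) (total 0); column heights now [0 0 2 2 3 2], max=3
Drop 3: L rot1 at col 0 lands with bottom-row=0; cleared 0 line(s) (total 0); column heights now [3 1 2 2 3 2], max=3
Test piece I rot1 at col 5 (width 1): heights before test = [3 1 2 2 3 2]; fits = True

Answer: yes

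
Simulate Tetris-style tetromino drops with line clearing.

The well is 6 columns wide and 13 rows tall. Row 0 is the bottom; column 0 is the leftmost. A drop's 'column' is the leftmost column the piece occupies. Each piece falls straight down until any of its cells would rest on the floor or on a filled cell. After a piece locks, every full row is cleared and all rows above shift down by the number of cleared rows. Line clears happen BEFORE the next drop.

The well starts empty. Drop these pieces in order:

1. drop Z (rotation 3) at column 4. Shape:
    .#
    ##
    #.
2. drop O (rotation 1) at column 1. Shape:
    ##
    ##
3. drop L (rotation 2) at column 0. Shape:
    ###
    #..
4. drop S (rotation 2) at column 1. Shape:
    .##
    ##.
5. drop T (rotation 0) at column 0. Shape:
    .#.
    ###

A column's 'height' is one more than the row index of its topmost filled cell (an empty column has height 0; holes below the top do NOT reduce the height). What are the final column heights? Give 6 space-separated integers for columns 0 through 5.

Answer: 6 7 6 5 2 3

Derivation:
Drop 1: Z rot3 at col 4 lands with bottom-row=0; cleared 0 line(s) (total 0); column heights now [0 0 0 0 2 3], max=3
Drop 2: O rot1 at col 1 lands with bottom-row=0; cleared 0 line(s) (total 0); column heights now [0 2 2 0 2 3], max=3
Drop 3: L rot2 at col 0 lands with bottom-row=1; cleared 0 line(s) (total 0); column heights now [3 3 3 0 2 3], max=3
Drop 4: S rot2 at col 1 lands with bottom-row=3; cleared 0 line(s) (total 0); column heights now [3 4 5 5 2 3], max=5
Drop 5: T rot0 at col 0 lands with bottom-row=5; cleared 0 line(s) (total 0); column heights now [6 7 6 5 2 3], max=7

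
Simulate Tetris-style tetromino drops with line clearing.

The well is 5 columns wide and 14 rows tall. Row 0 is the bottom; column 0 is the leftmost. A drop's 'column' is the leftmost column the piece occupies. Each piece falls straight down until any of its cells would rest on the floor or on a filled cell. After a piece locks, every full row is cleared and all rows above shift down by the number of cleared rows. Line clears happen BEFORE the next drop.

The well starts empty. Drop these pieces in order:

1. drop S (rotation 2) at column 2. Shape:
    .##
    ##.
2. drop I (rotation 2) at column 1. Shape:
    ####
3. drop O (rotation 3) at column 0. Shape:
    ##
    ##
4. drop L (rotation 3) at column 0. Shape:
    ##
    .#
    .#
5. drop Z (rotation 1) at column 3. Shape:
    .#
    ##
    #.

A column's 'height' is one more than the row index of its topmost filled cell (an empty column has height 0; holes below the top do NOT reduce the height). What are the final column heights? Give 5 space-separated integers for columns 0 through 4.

Answer: 8 8 3 5 6

Derivation:
Drop 1: S rot2 at col 2 lands with bottom-row=0; cleared 0 line(s) (total 0); column heights now [0 0 1 2 2], max=2
Drop 2: I rot2 at col 1 lands with bottom-row=2; cleared 0 line(s) (total 0); column heights now [0 3 3 3 3], max=3
Drop 3: O rot3 at col 0 lands with bottom-row=3; cleared 0 line(s) (total 0); column heights now [5 5 3 3 3], max=5
Drop 4: L rot3 at col 0 lands with bottom-row=5; cleared 0 line(s) (total 0); column heights now [8 8 3 3 3], max=8
Drop 5: Z rot1 at col 3 lands with bottom-row=3; cleared 0 line(s) (total 0); column heights now [8 8 3 5 6], max=8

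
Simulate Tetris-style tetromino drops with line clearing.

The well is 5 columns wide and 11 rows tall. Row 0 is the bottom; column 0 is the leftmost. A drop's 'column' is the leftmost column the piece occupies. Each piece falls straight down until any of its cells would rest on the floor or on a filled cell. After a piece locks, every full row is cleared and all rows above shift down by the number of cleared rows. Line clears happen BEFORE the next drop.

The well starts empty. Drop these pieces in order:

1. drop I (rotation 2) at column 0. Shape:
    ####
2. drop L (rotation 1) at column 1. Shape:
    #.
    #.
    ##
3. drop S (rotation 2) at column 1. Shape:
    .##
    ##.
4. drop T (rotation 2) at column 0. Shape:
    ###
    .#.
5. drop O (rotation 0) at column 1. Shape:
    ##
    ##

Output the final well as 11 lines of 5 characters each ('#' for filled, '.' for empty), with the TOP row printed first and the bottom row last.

Drop 1: I rot2 at col 0 lands with bottom-row=0; cleared 0 line(s) (total 0); column heights now [1 1 1 1 0], max=1
Drop 2: L rot1 at col 1 lands with bottom-row=1; cleared 0 line(s) (total 0); column heights now [1 4 2 1 0], max=4
Drop 3: S rot2 at col 1 lands with bottom-row=4; cleared 0 line(s) (total 0); column heights now [1 5 6 6 0], max=6
Drop 4: T rot2 at col 0 lands with bottom-row=5; cleared 0 line(s) (total 0); column heights now [7 7 7 6 0], max=7
Drop 5: O rot0 at col 1 lands with bottom-row=7; cleared 0 line(s) (total 0); column heights now [7 9 9 6 0], max=9

Answer: .....
.....
.##..
.##..
###..
.###.
.##..
.#...
.#...
.##..
####.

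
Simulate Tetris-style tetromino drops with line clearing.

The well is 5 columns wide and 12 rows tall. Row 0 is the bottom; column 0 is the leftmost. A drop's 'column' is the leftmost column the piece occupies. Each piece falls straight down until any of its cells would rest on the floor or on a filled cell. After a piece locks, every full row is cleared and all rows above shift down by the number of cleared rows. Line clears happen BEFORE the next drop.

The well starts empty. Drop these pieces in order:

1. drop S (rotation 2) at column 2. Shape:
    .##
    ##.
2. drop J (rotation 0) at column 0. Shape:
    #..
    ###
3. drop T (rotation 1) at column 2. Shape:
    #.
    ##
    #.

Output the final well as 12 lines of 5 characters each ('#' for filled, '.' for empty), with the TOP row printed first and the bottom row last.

Answer: .....
.....
.....
.....
.....
.....
.....
.....
..#..
..##.
#.#..
..##.

Derivation:
Drop 1: S rot2 at col 2 lands with bottom-row=0; cleared 0 line(s) (total 0); column heights now [0 0 1 2 2], max=2
Drop 2: J rot0 at col 0 lands with bottom-row=1; cleared 1 line(s) (total 1); column heights now [2 0 1 1 0], max=2
Drop 3: T rot1 at col 2 lands with bottom-row=1; cleared 0 line(s) (total 1); column heights now [2 0 4 3 0], max=4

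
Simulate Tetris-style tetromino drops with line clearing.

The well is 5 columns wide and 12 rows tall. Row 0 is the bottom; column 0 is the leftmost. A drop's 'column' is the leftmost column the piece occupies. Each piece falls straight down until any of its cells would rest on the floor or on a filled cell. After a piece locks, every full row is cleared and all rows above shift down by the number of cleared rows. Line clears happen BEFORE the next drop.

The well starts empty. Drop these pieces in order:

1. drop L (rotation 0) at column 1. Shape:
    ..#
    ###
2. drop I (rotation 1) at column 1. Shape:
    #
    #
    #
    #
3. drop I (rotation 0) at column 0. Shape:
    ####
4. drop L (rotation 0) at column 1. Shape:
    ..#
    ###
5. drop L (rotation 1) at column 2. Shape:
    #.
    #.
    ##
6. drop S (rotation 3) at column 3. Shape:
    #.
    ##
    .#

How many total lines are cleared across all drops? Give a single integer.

Answer: 0

Derivation:
Drop 1: L rot0 at col 1 lands with bottom-row=0; cleared 0 line(s) (total 0); column heights now [0 1 1 2 0], max=2
Drop 2: I rot1 at col 1 lands with bottom-row=1; cleared 0 line(s) (total 0); column heights now [0 5 1 2 0], max=5
Drop 3: I rot0 at col 0 lands with bottom-row=5; cleared 0 line(s) (total 0); column heights now [6 6 6 6 0], max=6
Drop 4: L rot0 at col 1 lands with bottom-row=6; cleared 0 line(s) (total 0); column heights now [6 7 7 8 0], max=8
Drop 5: L rot1 at col 2 lands with bottom-row=8; cleared 0 line(s) (total 0); column heights now [6 7 11 9 0], max=11
Drop 6: S rot3 at col 3 lands with bottom-row=8; cleared 0 line(s) (total 0); column heights now [6 7 11 11 10], max=11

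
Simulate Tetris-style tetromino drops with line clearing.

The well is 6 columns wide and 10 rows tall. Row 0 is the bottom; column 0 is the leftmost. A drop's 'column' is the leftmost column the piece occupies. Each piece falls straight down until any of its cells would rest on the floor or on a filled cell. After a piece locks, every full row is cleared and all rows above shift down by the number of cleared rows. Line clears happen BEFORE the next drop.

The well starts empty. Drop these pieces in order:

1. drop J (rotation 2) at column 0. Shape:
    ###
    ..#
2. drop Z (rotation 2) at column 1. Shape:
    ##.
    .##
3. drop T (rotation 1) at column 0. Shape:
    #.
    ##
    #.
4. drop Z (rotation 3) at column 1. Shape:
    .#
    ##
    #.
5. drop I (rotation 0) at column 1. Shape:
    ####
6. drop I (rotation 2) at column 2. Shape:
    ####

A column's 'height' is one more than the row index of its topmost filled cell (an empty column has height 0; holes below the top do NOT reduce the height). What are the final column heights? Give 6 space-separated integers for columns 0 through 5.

Drop 1: J rot2 at col 0 lands with bottom-row=0; cleared 0 line(s) (total 0); column heights now [2 2 2 0 0 0], max=2
Drop 2: Z rot2 at col 1 lands with bottom-row=2; cleared 0 line(s) (total 0); column heights now [2 4 4 3 0 0], max=4
Drop 3: T rot1 at col 0 lands with bottom-row=3; cleared 0 line(s) (total 0); column heights now [6 5 4 3 0 0], max=6
Drop 4: Z rot3 at col 1 lands with bottom-row=5; cleared 0 line(s) (total 0); column heights now [6 7 8 3 0 0], max=8
Drop 5: I rot0 at col 1 lands with bottom-row=8; cleared 0 line(s) (total 0); column heights now [6 9 9 9 9 0], max=9
Drop 6: I rot2 at col 2 lands with bottom-row=9; cleared 0 line(s) (total 0); column heights now [6 9 10 10 10 10], max=10

Answer: 6 9 10 10 10 10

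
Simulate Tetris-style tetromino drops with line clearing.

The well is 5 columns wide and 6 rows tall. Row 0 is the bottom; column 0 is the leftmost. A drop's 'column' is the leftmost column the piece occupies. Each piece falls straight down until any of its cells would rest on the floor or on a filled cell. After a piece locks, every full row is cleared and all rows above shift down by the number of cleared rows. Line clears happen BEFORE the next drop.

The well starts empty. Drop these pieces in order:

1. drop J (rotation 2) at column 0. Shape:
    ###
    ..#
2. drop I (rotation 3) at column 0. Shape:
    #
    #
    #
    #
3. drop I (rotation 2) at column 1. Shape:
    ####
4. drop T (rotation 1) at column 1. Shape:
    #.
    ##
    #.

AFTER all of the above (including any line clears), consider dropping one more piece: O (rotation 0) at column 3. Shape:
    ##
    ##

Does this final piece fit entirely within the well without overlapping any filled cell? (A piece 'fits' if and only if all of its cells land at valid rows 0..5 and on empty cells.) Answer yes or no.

Drop 1: J rot2 at col 0 lands with bottom-row=0; cleared 0 line(s) (total 0); column heights now [2 2 2 0 0], max=2
Drop 2: I rot3 at col 0 lands with bottom-row=2; cleared 0 line(s) (total 0); column heights now [6 2 2 0 0], max=6
Drop 3: I rot2 at col 1 lands with bottom-row=2; cleared 1 line(s) (total 1); column heights now [5 2 2 0 0], max=5
Drop 4: T rot1 at col 1 lands with bottom-row=2; cleared 0 line(s) (total 1); column heights now [5 5 4 0 0], max=5
Test piece O rot0 at col 3 (width 2): heights before test = [5 5 4 0 0]; fits = True

Answer: yes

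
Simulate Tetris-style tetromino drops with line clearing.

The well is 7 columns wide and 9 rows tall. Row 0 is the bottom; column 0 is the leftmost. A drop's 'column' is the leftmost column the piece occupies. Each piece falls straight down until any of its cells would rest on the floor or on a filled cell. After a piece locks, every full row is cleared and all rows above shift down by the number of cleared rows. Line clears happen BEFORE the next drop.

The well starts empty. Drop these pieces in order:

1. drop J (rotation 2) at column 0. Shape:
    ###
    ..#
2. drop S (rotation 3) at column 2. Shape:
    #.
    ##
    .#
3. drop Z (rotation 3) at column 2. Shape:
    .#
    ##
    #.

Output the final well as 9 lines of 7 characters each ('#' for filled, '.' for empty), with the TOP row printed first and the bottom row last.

Drop 1: J rot2 at col 0 lands with bottom-row=0; cleared 0 line(s) (total 0); column heights now [2 2 2 0 0 0 0], max=2
Drop 2: S rot3 at col 2 lands with bottom-row=1; cleared 0 line(s) (total 0); column heights now [2 2 4 3 0 0 0], max=4
Drop 3: Z rot3 at col 2 lands with bottom-row=4; cleared 0 line(s) (total 0); column heights now [2 2 6 7 0 0 0], max=7

Answer: .......
.......
...#...
..##...
..#....
..#....
..##...
####...
..#....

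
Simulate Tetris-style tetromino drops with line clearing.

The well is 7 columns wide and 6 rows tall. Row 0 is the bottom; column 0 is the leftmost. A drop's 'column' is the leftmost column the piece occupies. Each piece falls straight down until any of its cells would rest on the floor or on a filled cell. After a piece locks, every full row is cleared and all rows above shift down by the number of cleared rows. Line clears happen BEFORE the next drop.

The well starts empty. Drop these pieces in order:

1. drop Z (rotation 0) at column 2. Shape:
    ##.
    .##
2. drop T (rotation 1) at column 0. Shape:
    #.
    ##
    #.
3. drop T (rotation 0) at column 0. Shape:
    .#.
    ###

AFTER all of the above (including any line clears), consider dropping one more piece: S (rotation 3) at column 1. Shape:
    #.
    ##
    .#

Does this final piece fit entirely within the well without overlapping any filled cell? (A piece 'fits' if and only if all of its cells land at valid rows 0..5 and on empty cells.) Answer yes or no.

Answer: no

Derivation:
Drop 1: Z rot0 at col 2 lands with bottom-row=0; cleared 0 line(s) (total 0); column heights now [0 0 2 2 1 0 0], max=2
Drop 2: T rot1 at col 0 lands with bottom-row=0; cleared 0 line(s) (total 0); column heights now [3 2 2 2 1 0 0], max=3
Drop 3: T rot0 at col 0 lands with bottom-row=3; cleared 0 line(s) (total 0); column heights now [4 5 4 2 1 0 0], max=5
Test piece S rot3 at col 1 (width 2): heights before test = [4 5 4 2 1 0 0]; fits = False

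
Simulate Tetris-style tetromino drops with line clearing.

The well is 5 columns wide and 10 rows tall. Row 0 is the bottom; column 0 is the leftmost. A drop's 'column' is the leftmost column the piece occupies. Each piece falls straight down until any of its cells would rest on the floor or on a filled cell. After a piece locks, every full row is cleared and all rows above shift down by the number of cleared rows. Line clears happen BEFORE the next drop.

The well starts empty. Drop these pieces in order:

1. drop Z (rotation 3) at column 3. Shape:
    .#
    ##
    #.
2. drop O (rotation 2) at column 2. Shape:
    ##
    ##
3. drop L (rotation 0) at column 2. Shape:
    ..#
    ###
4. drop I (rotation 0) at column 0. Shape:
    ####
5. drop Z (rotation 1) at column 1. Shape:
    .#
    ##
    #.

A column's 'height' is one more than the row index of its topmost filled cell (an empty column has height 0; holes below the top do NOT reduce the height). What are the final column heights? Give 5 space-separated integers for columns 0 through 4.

Answer: 0 6 7 5 5

Derivation:
Drop 1: Z rot3 at col 3 lands with bottom-row=0; cleared 0 line(s) (total 0); column heights now [0 0 0 2 3], max=3
Drop 2: O rot2 at col 2 lands with bottom-row=2; cleared 0 line(s) (total 0); column heights now [0 0 4 4 3], max=4
Drop 3: L rot0 at col 2 lands with bottom-row=4; cleared 0 line(s) (total 0); column heights now [0 0 5 5 6], max=6
Drop 4: I rot0 at col 0 lands with bottom-row=5; cleared 1 line(s) (total 1); column heights now [0 0 5 5 5], max=5
Drop 5: Z rot1 at col 1 lands with bottom-row=4; cleared 0 line(s) (total 1); column heights now [0 6 7 5 5], max=7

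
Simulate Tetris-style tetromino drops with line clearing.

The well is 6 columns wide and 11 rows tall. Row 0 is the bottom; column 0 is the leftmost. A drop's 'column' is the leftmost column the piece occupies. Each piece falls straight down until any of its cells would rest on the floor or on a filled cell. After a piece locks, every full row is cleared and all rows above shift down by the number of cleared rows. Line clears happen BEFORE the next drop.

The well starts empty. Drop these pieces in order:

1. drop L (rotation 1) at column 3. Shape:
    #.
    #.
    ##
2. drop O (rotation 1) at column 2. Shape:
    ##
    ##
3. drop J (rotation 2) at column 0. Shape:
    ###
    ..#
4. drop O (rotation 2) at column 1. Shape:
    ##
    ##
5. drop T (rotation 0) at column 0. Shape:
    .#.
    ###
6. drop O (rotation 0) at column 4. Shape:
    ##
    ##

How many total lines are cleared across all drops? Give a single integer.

Answer: 0

Derivation:
Drop 1: L rot1 at col 3 lands with bottom-row=0; cleared 0 line(s) (total 0); column heights now [0 0 0 3 1 0], max=3
Drop 2: O rot1 at col 2 lands with bottom-row=3; cleared 0 line(s) (total 0); column heights now [0 0 5 5 1 0], max=5
Drop 3: J rot2 at col 0 lands with bottom-row=5; cleared 0 line(s) (total 0); column heights now [7 7 7 5 1 0], max=7
Drop 4: O rot2 at col 1 lands with bottom-row=7; cleared 0 line(s) (total 0); column heights now [7 9 9 5 1 0], max=9
Drop 5: T rot0 at col 0 lands with bottom-row=9; cleared 0 line(s) (total 0); column heights now [10 11 10 5 1 0], max=11
Drop 6: O rot0 at col 4 lands with bottom-row=1; cleared 0 line(s) (total 0); column heights now [10 11 10 5 3 3], max=11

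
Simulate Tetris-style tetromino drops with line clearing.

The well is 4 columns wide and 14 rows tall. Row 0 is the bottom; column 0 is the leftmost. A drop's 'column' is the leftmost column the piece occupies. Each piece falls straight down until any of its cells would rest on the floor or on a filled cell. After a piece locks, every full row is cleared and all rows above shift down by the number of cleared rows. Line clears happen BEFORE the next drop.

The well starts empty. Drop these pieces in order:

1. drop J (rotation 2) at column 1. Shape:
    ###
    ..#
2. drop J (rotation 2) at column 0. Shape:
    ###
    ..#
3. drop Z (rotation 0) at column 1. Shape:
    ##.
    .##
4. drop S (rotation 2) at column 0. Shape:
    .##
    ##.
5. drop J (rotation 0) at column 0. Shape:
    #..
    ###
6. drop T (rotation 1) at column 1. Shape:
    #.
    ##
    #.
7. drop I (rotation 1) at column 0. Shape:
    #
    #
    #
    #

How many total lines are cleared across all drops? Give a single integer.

Drop 1: J rot2 at col 1 lands with bottom-row=0; cleared 0 line(s) (total 0); column heights now [0 2 2 2], max=2
Drop 2: J rot2 at col 0 lands with bottom-row=2; cleared 0 line(s) (total 0); column heights now [4 4 4 2], max=4
Drop 3: Z rot0 at col 1 lands with bottom-row=4; cleared 0 line(s) (total 0); column heights now [4 6 6 5], max=6
Drop 4: S rot2 at col 0 lands with bottom-row=6; cleared 0 line(s) (total 0); column heights now [7 8 8 5], max=8
Drop 5: J rot0 at col 0 lands with bottom-row=8; cleared 0 line(s) (total 0); column heights now [10 9 9 5], max=10
Drop 6: T rot1 at col 1 lands with bottom-row=9; cleared 0 line(s) (total 0); column heights now [10 12 11 5], max=12
Drop 7: I rot1 at col 0 lands with bottom-row=10; cleared 0 line(s) (total 0); column heights now [14 12 11 5], max=14

Answer: 0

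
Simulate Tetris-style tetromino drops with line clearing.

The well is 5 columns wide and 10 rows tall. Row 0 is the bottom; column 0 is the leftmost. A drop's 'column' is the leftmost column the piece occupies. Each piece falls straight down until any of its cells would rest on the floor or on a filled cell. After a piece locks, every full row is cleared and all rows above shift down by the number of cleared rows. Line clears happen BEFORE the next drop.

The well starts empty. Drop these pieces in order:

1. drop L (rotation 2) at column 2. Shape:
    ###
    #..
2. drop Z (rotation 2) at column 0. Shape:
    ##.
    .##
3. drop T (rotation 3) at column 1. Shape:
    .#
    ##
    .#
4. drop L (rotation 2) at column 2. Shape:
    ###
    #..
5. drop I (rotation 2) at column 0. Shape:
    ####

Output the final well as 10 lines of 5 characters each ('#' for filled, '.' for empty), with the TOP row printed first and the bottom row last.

Answer: .....
####.
..###
..#..
..#..
.##..
###..
.##..
..###
..#..

Derivation:
Drop 1: L rot2 at col 2 lands with bottom-row=0; cleared 0 line(s) (total 0); column heights now [0 0 2 2 2], max=2
Drop 2: Z rot2 at col 0 lands with bottom-row=2; cleared 0 line(s) (total 0); column heights now [4 4 3 2 2], max=4
Drop 3: T rot3 at col 1 lands with bottom-row=3; cleared 0 line(s) (total 0); column heights now [4 5 6 2 2], max=6
Drop 4: L rot2 at col 2 lands with bottom-row=6; cleared 0 line(s) (total 0); column heights now [4 5 8 8 8], max=8
Drop 5: I rot2 at col 0 lands with bottom-row=8; cleared 0 line(s) (total 0); column heights now [9 9 9 9 8], max=9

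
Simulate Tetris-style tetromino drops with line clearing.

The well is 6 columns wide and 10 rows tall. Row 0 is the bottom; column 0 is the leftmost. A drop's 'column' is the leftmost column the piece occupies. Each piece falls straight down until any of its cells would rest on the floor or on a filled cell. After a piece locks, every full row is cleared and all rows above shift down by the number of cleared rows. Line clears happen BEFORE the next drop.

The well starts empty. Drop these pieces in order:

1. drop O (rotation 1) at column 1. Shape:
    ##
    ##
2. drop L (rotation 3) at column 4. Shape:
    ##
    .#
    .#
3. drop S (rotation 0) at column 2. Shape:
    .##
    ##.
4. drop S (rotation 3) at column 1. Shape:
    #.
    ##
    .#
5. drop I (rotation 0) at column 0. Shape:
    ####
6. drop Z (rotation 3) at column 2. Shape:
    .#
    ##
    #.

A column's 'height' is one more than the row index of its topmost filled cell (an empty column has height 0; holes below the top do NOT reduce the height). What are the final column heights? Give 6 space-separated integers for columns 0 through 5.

Answer: 7 7 9 10 4 3

Derivation:
Drop 1: O rot1 at col 1 lands with bottom-row=0; cleared 0 line(s) (total 0); column heights now [0 2 2 0 0 0], max=2
Drop 2: L rot3 at col 4 lands with bottom-row=0; cleared 0 line(s) (total 0); column heights now [0 2 2 0 3 3], max=3
Drop 3: S rot0 at col 2 lands with bottom-row=2; cleared 0 line(s) (total 0); column heights now [0 2 3 4 4 3], max=4
Drop 4: S rot3 at col 1 lands with bottom-row=3; cleared 0 line(s) (total 0); column heights now [0 6 5 4 4 3], max=6
Drop 5: I rot0 at col 0 lands with bottom-row=6; cleared 0 line(s) (total 0); column heights now [7 7 7 7 4 3], max=7
Drop 6: Z rot3 at col 2 lands with bottom-row=7; cleared 0 line(s) (total 0); column heights now [7 7 9 10 4 3], max=10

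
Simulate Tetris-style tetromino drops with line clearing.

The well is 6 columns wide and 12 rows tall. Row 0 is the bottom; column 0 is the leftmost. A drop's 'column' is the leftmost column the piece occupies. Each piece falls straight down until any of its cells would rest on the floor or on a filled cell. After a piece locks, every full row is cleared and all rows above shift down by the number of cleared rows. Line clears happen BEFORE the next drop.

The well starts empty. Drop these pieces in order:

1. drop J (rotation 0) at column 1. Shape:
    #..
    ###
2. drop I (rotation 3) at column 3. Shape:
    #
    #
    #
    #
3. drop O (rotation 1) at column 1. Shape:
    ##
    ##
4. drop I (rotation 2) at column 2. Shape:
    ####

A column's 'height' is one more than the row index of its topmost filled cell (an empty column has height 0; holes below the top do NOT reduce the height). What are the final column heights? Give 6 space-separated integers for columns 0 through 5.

Answer: 0 4 6 6 6 6

Derivation:
Drop 1: J rot0 at col 1 lands with bottom-row=0; cleared 0 line(s) (total 0); column heights now [0 2 1 1 0 0], max=2
Drop 2: I rot3 at col 3 lands with bottom-row=1; cleared 0 line(s) (total 0); column heights now [0 2 1 5 0 0], max=5
Drop 3: O rot1 at col 1 lands with bottom-row=2; cleared 0 line(s) (total 0); column heights now [0 4 4 5 0 0], max=5
Drop 4: I rot2 at col 2 lands with bottom-row=5; cleared 0 line(s) (total 0); column heights now [0 4 6 6 6 6], max=6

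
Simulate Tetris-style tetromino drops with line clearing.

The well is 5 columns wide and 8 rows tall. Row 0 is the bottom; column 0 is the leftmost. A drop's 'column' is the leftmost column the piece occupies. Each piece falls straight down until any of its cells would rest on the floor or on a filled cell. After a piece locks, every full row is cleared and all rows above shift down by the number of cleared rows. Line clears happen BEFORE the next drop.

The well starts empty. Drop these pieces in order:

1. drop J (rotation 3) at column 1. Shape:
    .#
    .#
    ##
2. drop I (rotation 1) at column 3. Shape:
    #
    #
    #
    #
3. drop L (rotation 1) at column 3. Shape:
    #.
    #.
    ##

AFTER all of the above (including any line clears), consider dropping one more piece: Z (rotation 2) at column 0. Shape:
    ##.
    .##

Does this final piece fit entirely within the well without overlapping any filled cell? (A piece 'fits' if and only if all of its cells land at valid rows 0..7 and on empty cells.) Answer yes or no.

Drop 1: J rot3 at col 1 lands with bottom-row=0; cleared 0 line(s) (total 0); column heights now [0 1 3 0 0], max=3
Drop 2: I rot1 at col 3 lands with bottom-row=0; cleared 0 line(s) (total 0); column heights now [0 1 3 4 0], max=4
Drop 3: L rot1 at col 3 lands with bottom-row=4; cleared 0 line(s) (total 0); column heights now [0 1 3 7 5], max=7
Test piece Z rot2 at col 0 (width 3): heights before test = [0 1 3 7 5]; fits = True

Answer: yes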